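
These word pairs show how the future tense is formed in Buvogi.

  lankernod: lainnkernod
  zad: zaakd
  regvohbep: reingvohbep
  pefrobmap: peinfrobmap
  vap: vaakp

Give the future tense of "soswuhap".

soinswuhap

"soswuhap" has 3 vowels. The stems with 3 vowels (pefrobmap → peinfrobmap, lankernod → lainnkernod, regvohbep → reingvohbep) insert -in- after the first vowel.
The other pattern: stems with 1 vowel insert -ak- after the first vowel.
So soswuhap → soinswuhap.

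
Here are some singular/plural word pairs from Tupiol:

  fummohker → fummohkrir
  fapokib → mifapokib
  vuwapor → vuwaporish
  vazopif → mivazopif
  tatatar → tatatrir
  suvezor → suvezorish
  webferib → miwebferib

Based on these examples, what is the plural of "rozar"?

vuwapor and tatatar both end in -r yet inflect differently (vuwaporish, tatatrir), so the final letter is not what conditions the rule; the last vowel is.
"rozar" has last vowel 'a'. The one such stem in the data (tatatar → tatatrir) deletes the last vowel and adds -ir (as does fummohker), so the same rule applies.
The other patterns: stems whose last vowel is 'i' add the prefix mi-; stems whose last vowel is 'o' add -ish.
So rozar → rozrir.

rozrir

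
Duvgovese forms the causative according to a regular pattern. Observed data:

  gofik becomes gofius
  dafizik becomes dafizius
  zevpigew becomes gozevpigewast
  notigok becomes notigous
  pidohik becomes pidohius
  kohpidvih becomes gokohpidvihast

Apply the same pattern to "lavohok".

gofik and kohpidvih both have last vowel 'i' yet inflect differently (gofius, gokohpidvihast), so the last vowel is not what conditions the rule; the final letter is.
"lavohok" ends in -k. The stems ending in -k (gofik → gofius, pidohik → pidohius, dafizik → dafizius) drop the final letter and add -us.
So lavohok → lavohous.

lavohous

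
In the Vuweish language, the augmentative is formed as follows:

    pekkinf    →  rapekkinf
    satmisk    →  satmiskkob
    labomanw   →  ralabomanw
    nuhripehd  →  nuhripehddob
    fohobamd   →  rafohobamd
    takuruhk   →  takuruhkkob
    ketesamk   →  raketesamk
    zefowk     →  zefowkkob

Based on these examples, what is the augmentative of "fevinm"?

rafevinm

fohobamd and nuhripehd both end in -d yet inflect differently (rafohobamd, nuhripehddob), so the final letter is not what conditions the rule; the second-to-last letter is.
"fevinm" has second-to-last letter 'n'. The stems whose second-to-last letter is 'n' (pekkinf → rapekkinf, labomanw → ralabomanw) add the prefix ra-.
The other pattern: stems whose second-to-last letter is 'h', 's' or 'w' double the final consonant and add -ob.
So fevinm → rafevinm.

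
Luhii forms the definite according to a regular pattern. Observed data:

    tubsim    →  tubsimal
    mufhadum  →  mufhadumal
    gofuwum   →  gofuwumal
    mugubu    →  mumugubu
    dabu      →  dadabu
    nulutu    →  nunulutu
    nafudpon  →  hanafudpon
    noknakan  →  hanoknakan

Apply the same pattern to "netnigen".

hanetnigen

mufhadum and mugubu both have last vowel 'u' yet inflect differently (mufhadumal, mumugubu), so the last vowel is not what conditions the rule; the final letter is.
"netnigen" ends in -n. The stems ending in -n (nafudpon → hanafudpon, noknakan → hanoknakan) add the prefix ha-.
The other patterns: stems ending in -m add -al; stems ending in -u repeat the first consonant+vowel as a prefix.
So netnigen → hanetnigen.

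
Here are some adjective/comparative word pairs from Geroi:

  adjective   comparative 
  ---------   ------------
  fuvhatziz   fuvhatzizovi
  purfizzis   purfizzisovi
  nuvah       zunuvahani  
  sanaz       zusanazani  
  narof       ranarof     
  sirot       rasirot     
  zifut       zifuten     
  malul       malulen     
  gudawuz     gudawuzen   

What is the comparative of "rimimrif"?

rimimrifovi

fuvhatziz and sanaz both end in -z yet inflect differently (fuvhatzizovi, zusanazani), so the final letter is not what conditions the rule; the last vowel is.
"rimimrif" has last vowel 'i'. The stems whose last vowel is 'i' (fuvhatziz → fuvhatzizovi, purfizzis → purfizzisovi) add -ovi.
The other patterns: stems whose last vowel is 'a' add zu- … -ani around the stem; stems whose last vowel is 'o' add the prefix ra-; stems whose last vowel is 'u' add -en.
So rimimrif → rimimrifovi.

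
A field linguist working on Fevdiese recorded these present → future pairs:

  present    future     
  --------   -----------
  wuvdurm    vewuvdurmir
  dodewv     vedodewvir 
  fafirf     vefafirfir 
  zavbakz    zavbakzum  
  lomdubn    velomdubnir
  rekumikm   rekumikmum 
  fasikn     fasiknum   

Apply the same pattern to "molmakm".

molmakmum

rekumikm and wuvdurm both end in -m yet inflect differently (rekumikmum, vewuvdurmir), so the final letter is not what conditions the rule; the second-to-last letter is.
"molmakm" has second-to-last letter 'k'. The stems whose second-to-last letter is 'k' (zavbakz → zavbakzum, rekumikm → rekumikmum, fasikn → fasiknum) add -um.
The other pattern: stems whose second-to-last letter is 'b', 'r' or 'w' add ve- … -ir around the stem.
So molmakm → molmakmum.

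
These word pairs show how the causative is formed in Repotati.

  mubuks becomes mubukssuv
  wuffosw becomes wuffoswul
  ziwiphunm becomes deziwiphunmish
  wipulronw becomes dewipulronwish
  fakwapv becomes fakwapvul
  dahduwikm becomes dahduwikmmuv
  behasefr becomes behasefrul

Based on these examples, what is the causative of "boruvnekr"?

dahduwikm and ziwiphunm both end in -m yet inflect differently (dahduwikmmuv, deziwiphunmish), so the final letter is not what conditions the rule; the second-to-last letter is.
"boruvnekr" has second-to-last letter 'k'. The stems whose second-to-last letter is 'k' (dahduwikm → dahduwikmmuv, mubuks → mubukssuv) double the final consonant and add -uv.
The other patterns: stems whose second-to-last letter is 'n' add de- … -ish around the stem; stems whose second-to-last letter is 'f', 'p' or 's' add -ul.
So boruvnekr → boruvnekrruv.

boruvnekrruv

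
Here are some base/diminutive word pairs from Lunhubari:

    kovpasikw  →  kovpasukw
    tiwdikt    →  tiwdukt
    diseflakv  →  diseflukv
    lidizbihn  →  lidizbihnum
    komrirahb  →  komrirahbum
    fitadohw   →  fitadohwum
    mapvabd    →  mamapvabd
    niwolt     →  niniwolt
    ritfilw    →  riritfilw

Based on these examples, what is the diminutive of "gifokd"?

gifukd

kovpasikw and fitadohw both end in -w yet inflect differently (kovpasukw, fitadohwum), so the final letter is not what conditions the rule; the second-to-last letter is.
"gifokd" has second-to-last letter 'k'. The stems whose second-to-last letter is 'k' (kovpasikw → kovpasukw, tiwdikt → tiwdukt, diseflakv → diseflukv) change the last vowel to 'u'.
The other patterns: stems whose second-to-last letter is 'h' add -um; stems whose second-to-last letter is 'b' or 'l' repeat the first consonant+vowel as a prefix.
So gifokd → gifukd.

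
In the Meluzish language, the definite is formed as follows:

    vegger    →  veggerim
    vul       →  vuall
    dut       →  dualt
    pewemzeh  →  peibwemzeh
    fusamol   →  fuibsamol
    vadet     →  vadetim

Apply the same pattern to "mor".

moalr

dut and vadet both end in -t yet inflect differently (dualt, vadetim), so the final letter is not what conditions the rule; the number of vowels is.
"mor" has 1 vowel. The stems with 1 vowel (dut → dualt, vul → vuall) insert -al- after the first vowel.
The other patterns: stems with 2 vowels add -im; stems with 3 vowels insert -ib- after the first vowel.
So mor → moalr.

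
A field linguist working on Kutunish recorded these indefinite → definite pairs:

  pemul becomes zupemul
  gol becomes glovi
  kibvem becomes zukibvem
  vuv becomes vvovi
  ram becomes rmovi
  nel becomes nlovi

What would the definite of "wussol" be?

"wussol" has 2 vowels. The stems with 2 vowels (pemul → zupemul, kibvem → zukibvem) add the prefix zu-.
The other pattern: stems with 1 vowel delete the last vowel and add -ovi.
So wussol → zuwussol.

zuwussol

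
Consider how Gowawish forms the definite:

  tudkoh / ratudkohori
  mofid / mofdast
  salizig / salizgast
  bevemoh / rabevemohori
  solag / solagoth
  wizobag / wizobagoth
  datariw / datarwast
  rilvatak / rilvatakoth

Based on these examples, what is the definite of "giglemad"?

giglemadoth

wizobag and salizig both end in -g yet inflect differently (wizobagoth, salizgast), so the final letter is not what conditions the rule; the last vowel is.
"giglemad" has last vowel 'a'. The stems whose last vowel is 'a' (wizobag → wizobagoth, rilvatak → rilvatakoth, solag → solagoth) add -oth.
The other patterns: stems whose last vowel is 'i' delete the last vowel and add -ast; stems whose last vowel is 'o' add ra- … -ori around the stem.
So giglemad → giglemadoth.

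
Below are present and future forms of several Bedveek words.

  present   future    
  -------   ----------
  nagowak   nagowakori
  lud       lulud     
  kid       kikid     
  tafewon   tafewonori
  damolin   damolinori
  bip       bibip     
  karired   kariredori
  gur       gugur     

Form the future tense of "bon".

bobon

lud and karired both end in -d yet inflect differently (lulud, kariredori), so the final letter is not what conditions the rule; the number of vowels is.
"bon" has 1 vowel. The stems with 1 vowel (lud → lulud, bip → bibip, kid → kikid) repeat the first consonant+vowel as a prefix.
The other pattern: stems with 3 vowels add -ori.
So bon → bobon.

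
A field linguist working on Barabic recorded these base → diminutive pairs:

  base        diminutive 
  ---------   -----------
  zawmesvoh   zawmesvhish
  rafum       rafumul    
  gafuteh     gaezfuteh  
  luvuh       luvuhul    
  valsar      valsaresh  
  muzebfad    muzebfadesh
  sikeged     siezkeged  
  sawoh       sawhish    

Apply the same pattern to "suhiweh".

suezhiweh

sawoh and gafuteh both end in -h yet inflect differently (sawhish, gaezfuteh), so the final letter is not what conditions the rule; the last vowel is.
"suhiweh" has last vowel 'e'. The stems whose last vowel is 'e' (gafuteh → gaezfuteh, sikeged → siezkeged) insert -ez- after the first vowel.
The other patterns: stems whose last vowel is 'o' delete the last vowel and add -ish; stems whose last vowel is 'u' add -ul; stems whose last vowel is 'a' add -esh.
So suhiweh → suezhiweh.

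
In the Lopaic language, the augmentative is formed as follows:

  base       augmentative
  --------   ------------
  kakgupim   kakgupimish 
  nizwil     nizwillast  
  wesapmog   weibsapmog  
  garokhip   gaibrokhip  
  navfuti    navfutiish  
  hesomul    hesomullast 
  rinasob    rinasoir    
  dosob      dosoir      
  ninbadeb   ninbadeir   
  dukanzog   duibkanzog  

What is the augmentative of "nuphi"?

wesapmog and dosob both have last vowel 'o' yet inflect differently (weibsapmog, dosoir), so the last vowel is not what conditions the rule; the final letter is.
"nuphi" ends in -i. The one such stem in the data (navfuti → navfutiish) adds -ish, so the same rule applies.
So nuphi → nuphiish.

nuphiish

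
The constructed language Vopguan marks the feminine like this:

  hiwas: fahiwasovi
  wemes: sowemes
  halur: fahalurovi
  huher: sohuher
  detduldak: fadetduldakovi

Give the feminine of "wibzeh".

sowibzeh

wemes and hiwas both end in -s yet inflect differently (sowemes, fahiwasovi), so the final letter is not what conditions the rule; the last vowel is.
"wibzeh" has last vowel 'e'. The stems whose last vowel is 'e' (huher → sohuher, wemes → sowemes) add the prefix so-.
So wibzeh → sowibzeh.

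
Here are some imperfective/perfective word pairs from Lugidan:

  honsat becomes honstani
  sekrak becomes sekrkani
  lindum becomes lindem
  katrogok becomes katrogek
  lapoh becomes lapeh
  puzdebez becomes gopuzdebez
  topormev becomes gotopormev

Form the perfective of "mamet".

gomamet

sekrak and katrogok both end in -k yet inflect differently (sekrkani, katrogek), so the final letter is not what conditions the rule; the last vowel is.
"mamet" has last vowel 'e'. The stems whose last vowel is 'e' (puzdebez → gopuzdebez, topormev → gotopormev) add the prefix go-.
So mamet → gomamet.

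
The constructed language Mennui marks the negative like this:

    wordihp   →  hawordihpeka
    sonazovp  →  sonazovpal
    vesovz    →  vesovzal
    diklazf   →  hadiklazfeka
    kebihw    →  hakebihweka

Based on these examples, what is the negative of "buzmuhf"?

habuzmuhfeka

"buzmuhf" has second-to-last letter 'h'. The stems whose second-to-last letter is 'h' (kebihw → hakebihweka, wordihp → hawordihpeka) add ha- … -eka around the stem.
So buzmuhf → habuzmuhfeka.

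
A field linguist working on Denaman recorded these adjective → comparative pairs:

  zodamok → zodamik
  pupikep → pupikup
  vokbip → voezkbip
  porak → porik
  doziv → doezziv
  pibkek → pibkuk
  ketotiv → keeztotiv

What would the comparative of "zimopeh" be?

vokbip and pupikep both end in -p yet inflect differently (voezkbip, pupikup), so the final letter is not what conditions the rule; the last vowel is.
"zimopeh" has last vowel 'e'. The stems whose last vowel is 'e' (pupikep → pupikup, pibkek → pibkuk) change the last vowel to 'u'.
So zimopeh → zimopuh.

zimopuh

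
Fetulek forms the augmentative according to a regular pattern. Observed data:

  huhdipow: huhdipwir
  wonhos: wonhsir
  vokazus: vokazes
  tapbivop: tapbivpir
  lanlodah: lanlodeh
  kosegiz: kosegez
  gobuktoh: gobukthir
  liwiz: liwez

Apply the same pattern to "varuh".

vareh

gobuktoh and lanlodah both end in -h yet inflect differently (gobukthir, lanlodeh), so the final letter is not what conditions the rule; the last vowel is.
"varuh" has last vowel 'u'. The one such stem in the data (vokazus → vokazes) changes the last vowel to 'e' (as do liwiz, lanlodah), so the same rule applies.
So varuh → vareh.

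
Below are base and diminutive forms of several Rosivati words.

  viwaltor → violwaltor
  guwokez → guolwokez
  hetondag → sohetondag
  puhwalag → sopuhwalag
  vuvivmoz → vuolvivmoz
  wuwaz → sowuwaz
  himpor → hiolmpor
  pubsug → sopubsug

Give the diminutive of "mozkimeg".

"mozkimeg" has last vowel 'e'. The one such stem in the data (guwokez → guolwokez) inserts -ol- after the first vowel (as do viwaltor, himpor), so the same rule applies.
So mozkimeg → moolzkimeg.

moolzkimeg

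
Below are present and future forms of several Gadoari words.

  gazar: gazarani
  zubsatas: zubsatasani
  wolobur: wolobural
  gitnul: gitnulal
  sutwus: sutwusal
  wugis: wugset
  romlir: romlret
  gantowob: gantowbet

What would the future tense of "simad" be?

simadani

gazar and wolobur both end in -r yet inflect differently (gazarani, wolobural), so the final letter is not what conditions the rule; the last vowel is.
"simad" has last vowel 'a'. The stems whose last vowel is 'a' (gazar → gazarani, zubsatas → zubsatasani) add -ani.
The other patterns: stems whose last vowel is 'u' add -al; stems whose last vowel is 'i' or 'o' delete the last vowel and add -et.
So simad → simadani.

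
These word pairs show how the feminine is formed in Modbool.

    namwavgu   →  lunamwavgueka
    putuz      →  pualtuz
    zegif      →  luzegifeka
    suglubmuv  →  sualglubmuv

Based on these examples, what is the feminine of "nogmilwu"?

lunogmilwueka

namwavgu and putuz both have last vowel 'u' yet inflect differently (lunamwavgueka, pualtuz), so the last vowel is not what conditions the rule; the final letter is.
"nogmilwu" ends in -u. The one such stem in the data (namwavgu → lunamwavgueka) adds lu- … -eka around the stem, so the same rule applies.
The other pattern: stems ending in -v or -z insert -al- after the first vowel.
So nogmilwu → lunogmilwueka.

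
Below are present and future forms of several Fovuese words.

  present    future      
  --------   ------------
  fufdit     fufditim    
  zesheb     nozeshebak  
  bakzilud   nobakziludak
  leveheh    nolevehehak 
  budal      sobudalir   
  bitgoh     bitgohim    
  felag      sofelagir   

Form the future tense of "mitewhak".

somitewhakir

leveheh and bitgoh both end in -h yet inflect differently (nolevehehak, bitgohim), so the final letter is not what conditions the rule; the last vowel is.
"mitewhak" has last vowel 'a'. The stems whose last vowel is 'a' (felag → sofelagir, budal → sobudalir) add so- … -ir around the stem.
So mitewhak → somitewhakir.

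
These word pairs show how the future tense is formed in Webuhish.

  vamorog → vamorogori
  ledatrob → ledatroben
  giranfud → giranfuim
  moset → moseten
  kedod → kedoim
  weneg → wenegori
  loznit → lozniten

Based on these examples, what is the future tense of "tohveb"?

vamorog and kedod both have last vowel 'o' yet inflect differently (vamorogori, kedoim), so the last vowel is not what conditions the rule; the final letter is.
"tohveb" ends in -b. The one such stem in the data (ledatrob → ledatroben) adds -en, so the same rule applies.
The other patterns: stems ending in -g add -ori; stems ending in -d drop the final letter and add -im.
So tohveb → tohveben.

tohveben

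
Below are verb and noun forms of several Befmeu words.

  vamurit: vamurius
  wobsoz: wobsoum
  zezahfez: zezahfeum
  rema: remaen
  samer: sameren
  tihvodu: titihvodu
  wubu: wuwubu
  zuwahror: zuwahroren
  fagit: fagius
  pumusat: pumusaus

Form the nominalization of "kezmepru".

kekezmepru

zezahfez and samer both have last vowel 'e' yet inflect differently (zezahfeum, sameren), so the last vowel is not what conditions the rule; the final letter is.
"kezmepru" ends in -u. The stems ending in -u (tihvodu → titihvodu, wubu → wuwubu) repeat the first consonant+vowel as a prefix.
The other patterns: stems ending in -z drop the final letter and add -um; stems ending in -t drop the final letter and add -us; stems ending in -a or -r add -en.
So kezmepru → kekezmepru.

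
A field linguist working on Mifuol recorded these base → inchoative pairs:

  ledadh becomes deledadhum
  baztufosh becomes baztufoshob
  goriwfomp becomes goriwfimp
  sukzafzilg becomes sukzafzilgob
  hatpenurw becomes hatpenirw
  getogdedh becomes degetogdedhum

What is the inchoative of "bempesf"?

ledadh and baztufosh both end in -h yet inflect differently (deledadhum, baztufoshob), so the final letter is not what conditions the rule; the second-to-last letter is.
"bempesf" has second-to-last letter 's'. The one such stem in the data (baztufosh → baztufoshob) adds -ob, so the same rule applies.
The other patterns: stems whose second-to-last letter is 'd' add de- … -um around the stem; stems whose second-to-last letter is 'm' or 'r' change the last vowel to 'i'.
So bempesf → bempesfob.

bempesfob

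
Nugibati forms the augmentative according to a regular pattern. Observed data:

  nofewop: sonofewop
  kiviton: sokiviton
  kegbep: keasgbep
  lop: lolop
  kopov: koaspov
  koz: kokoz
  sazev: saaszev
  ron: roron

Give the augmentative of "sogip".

"sogip" has 2 vowels. The stems with 2 vowels (kegbep → keasgbep, sazev → saaszev, kopov → koaspov) insert -as- after the first vowel.
So sogip → soasgip.

soasgip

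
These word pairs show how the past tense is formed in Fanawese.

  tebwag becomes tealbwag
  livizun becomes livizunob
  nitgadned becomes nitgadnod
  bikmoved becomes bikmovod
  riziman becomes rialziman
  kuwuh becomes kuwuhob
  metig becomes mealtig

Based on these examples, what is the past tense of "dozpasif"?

"dozpasif" has last vowel 'i'. The one such stem in the data (metig → mealtig) inserts -al- after the first vowel (as do tebwag, riziman), so the same rule applies.
The other patterns: stems whose last vowel is 'e' change the last vowel to 'o'; stems whose last vowel is 'u' add -ob.
So dozpasif → doalzpasif.

doalzpasif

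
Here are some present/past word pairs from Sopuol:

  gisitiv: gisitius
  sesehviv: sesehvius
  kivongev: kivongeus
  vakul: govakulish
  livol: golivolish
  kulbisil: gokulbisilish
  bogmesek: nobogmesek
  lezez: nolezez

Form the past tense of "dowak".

gisitiv and kulbisil both have last vowel 'i' yet inflect differently (gisitius, gokulbisilish), so the last vowel is not what conditions the rule; the final letter is.
"dowak" ends in -k. The one such stem in the data (bogmesek → nobogmesek) adds the prefix no-, so the same rule applies.
The other patterns: stems ending in -v drop the final letter and add -us; stems ending in -l add go- … -ish around the stem.
So dowak → nodowak.

nodowak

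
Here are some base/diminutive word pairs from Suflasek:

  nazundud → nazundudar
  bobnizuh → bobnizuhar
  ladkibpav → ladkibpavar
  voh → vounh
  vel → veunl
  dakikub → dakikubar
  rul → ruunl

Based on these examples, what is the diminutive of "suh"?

suunh

voh and bobnizuh both end in -h yet inflect differently (vounh, bobnizuhar), so the final letter is not what conditions the rule; the number of vowels is.
"suh" has 1 vowel. The stems with 1 vowel (voh → vounh, rul → ruunl, vel → veunl) insert -un- after the first vowel.
So suh → suunh.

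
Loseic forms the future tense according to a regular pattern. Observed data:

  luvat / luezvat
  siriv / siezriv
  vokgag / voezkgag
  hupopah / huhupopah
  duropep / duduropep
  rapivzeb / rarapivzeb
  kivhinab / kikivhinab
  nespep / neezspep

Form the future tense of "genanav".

gegenanav

duropep and nespep both end in -p yet inflect differently (duduropep, neezspep), so the final letter is not what conditions the rule; the number of vowels is.
"genanav" has 3 vowels. The stems with 3 vowels (kivhinab → kikivhinab, duropep → duduropep, rapivzeb → rarapivzeb) repeat the first consonant+vowel as a prefix.
The other pattern: stems with 2 vowels insert -ez- after the first vowel.
So genanav → gegenanav.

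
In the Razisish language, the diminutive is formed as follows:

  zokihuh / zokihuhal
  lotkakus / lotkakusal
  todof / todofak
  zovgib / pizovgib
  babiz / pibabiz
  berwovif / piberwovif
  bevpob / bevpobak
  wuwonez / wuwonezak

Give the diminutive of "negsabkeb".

negsabkebak

"negsabkeb" has last vowel 'e'. The one such stem in the data (wuwonez → wuwonezak) adds -ak, so the same rule applies.
The other patterns: stems whose last vowel is 'i' add the prefix pi-; stems whose last vowel is 'u' add -al.
So negsabkeb → negsabkebak.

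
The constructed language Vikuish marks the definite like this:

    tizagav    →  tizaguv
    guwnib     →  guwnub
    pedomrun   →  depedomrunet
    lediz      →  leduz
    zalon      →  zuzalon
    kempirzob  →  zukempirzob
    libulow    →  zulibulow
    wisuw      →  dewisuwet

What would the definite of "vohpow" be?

zuvohpow

zalon and pedomrun both end in -n yet inflect differently (zuzalon, depedomrunet), so the final letter is not what conditions the rule; the last vowel is.
"vohpow" has last vowel 'o'. The stems whose last vowel is 'o' (kempirzob → zukempirzob, zalon → zuzalon, libulow → zulibulow) add the prefix zu-.
So vohpow → zuvohpow.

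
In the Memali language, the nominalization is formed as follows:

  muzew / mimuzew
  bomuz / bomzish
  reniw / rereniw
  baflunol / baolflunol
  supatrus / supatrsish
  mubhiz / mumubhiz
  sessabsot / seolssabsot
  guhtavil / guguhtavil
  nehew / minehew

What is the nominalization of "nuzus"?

"nuzus" has last vowel 'u'. The stems whose last vowel is 'u' (bomuz → bomzish, supatrus → supatrsish) delete the last vowel and add -ish.
So nuzus → nuzsish.

nuzsish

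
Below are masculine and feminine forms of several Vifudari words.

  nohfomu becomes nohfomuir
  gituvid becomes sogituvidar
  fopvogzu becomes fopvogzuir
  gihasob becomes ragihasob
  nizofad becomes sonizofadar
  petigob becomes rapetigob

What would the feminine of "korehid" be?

gihasob and gituvid both begin with g- yet inflect differently (ragihasob, sogituvidar), so the first letter is not what conditions the rule; the final letter is.
"korehid" ends in -d. The stems ending in -d (gituvid → sogituvidar, nizofad → sonizofadar) add so- … -ar around the stem.
The other patterns: stems ending in -b add the prefix ra-; stems ending in -u add -ir.
So korehid → sokorehidar.

sokorehidar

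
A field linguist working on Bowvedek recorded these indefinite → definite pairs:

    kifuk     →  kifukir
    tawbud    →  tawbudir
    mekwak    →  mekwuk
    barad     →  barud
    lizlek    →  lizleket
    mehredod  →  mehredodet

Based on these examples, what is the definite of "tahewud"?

kifuk and mekwak both end in -k yet inflect differently (kifukir, mekwuk), so the final letter is not what conditions the rule; the last vowel is.
"tahewud" has last vowel 'u'. The stems whose last vowel is 'u' (kifuk → kifukir, tawbud → tawbudir) add -ir.
So tahewud → tahewudir.

tahewudir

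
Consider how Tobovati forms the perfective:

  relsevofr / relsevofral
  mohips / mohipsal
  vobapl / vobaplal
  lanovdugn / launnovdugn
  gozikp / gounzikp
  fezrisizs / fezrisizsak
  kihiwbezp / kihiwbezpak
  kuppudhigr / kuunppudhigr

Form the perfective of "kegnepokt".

keungnepokt

kihiwbezp and gozikp both end in -p yet inflect differently (kihiwbezpak, gounzikp), so the final letter is not what conditions the rule; the second-to-last letter is.
"kegnepokt" has second-to-last letter 'k'. The one such stem in the data (gozikp → gounzikp) inserts -un- after the first vowel (as do kuppudhigr, lanovdugn), so the same rule applies.
The other patterns: stems whose second-to-last letter is 'z' add -ak; stems whose second-to-last letter is 'f' or 'p' add -al.
So kegnepokt → keungnepokt.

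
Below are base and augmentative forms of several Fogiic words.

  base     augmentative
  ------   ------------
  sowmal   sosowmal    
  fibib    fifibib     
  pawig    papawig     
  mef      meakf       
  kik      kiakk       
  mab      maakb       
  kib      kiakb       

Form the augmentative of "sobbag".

sosobbag

fibib and mab both end in -b yet inflect differently (fifibib, maakb), so the final letter is not what conditions the rule; the number of vowels is.
"sobbag" has 2 vowels. The stems with 2 vowels (sowmal → sosowmal, fibib → fifibib, pawig → papawig) repeat the first consonant+vowel as a prefix.
So sobbag → sosobbag.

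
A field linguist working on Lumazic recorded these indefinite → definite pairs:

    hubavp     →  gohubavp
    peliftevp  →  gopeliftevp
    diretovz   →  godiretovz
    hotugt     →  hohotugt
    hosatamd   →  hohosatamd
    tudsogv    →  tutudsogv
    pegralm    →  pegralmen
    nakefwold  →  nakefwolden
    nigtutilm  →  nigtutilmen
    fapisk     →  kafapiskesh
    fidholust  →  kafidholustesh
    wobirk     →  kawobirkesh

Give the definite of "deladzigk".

dedeladzigk

"deladzigk" has second-to-last letter 'g'. The stems whose second-to-last letter is 'g' (hotugt → hohotugt, tudsogv → tutudsogv) repeat the first consonant+vowel as a prefix.
The other patterns: stems whose second-to-last letter is 'v' add the prefix go-; stems whose second-to-last letter is 'l' add -en; stems whose second-to-last letter is 'r' or 's' add ka- … -esh around the stem.
So deladzigk → dedeladzigk.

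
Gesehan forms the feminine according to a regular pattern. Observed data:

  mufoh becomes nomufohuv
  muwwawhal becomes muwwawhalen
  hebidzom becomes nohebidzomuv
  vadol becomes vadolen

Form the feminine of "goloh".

nogolohuv

vadol and mufoh both have last vowel 'o' yet inflect differently (vadolen, nomufohuv), so the last vowel is not what conditions the rule; the final letter is.
"goloh" ends in -h. The one such stem in the data (mufoh → nomufohuv) adds no- … -uv around the stem, so the same rule applies.
The other pattern: stems ending in -l add -en.
So goloh → nogolohuv.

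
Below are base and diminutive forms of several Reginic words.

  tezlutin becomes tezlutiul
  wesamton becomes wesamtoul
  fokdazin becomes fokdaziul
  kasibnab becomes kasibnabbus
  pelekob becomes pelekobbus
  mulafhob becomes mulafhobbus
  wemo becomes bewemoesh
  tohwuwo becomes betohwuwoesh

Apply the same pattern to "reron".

reroul

pelekob and wesamton both have last vowel 'o' yet inflect differently (pelekobbus, wesamtoul), so the last vowel is not what conditions the rule; the final letter is.
"reron" ends in -n. The stems ending in -n (fokdazin → fokdaziul, tezlutin → tezlutiul, wesamton → wesamtoul) drop the final letter and add -ul.
So reron → reroul.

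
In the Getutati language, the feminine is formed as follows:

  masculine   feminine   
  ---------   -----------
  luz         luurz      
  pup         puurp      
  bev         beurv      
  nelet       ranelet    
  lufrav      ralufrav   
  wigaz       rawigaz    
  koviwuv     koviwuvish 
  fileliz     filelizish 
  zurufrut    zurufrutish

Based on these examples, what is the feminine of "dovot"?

radovot

"dovot" has 2 vowels. The stems with 2 vowels (nelet → ranelet, lufrav → ralufrav, wigaz → rawigaz) add the prefix ra-.
The other patterns: stems with 1 vowel insert -ur- after the first vowel; stems with 3 vowels add -ish.
So dovot → radovot.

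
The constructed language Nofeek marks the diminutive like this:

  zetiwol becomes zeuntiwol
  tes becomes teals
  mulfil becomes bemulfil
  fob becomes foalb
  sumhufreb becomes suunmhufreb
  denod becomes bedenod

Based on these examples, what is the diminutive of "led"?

leald

fob and sumhufreb both end in -b yet inflect differently (foalb, suunmhufreb), so the final letter is not what conditions the rule; the number of vowels is.
"led" has 1 vowel. The stems with 1 vowel (fob → foalb, tes → teals) insert -al- after the first vowel.
The other patterns: stems with 2 vowels add the prefix be-; stems with 3 vowels insert -un- after the first vowel.
So led → leald.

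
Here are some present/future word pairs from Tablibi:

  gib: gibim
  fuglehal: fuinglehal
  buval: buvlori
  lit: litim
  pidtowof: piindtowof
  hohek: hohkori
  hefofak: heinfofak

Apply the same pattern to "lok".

lokim

"lok" has 1 vowel. The stems with 1 vowel (lit → litim, gib → gibim) add -im.
The other patterns: stems with 2 vowels delete the last vowel and add -ori; stems with 3 vowels insert -in- after the first vowel.
So lok → lokim.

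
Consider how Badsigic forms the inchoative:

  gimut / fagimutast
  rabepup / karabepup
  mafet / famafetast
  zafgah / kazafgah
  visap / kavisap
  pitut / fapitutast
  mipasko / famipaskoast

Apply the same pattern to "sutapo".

"sutapo" ends in -o. The one such stem in the data (mipasko → famipaskoast) adds fa- … -ast around the stem, so the same rule applies.
The other pattern: stems ending in -h or -p add the prefix ka-.
So sutapo → fasutapoast.

fasutapoast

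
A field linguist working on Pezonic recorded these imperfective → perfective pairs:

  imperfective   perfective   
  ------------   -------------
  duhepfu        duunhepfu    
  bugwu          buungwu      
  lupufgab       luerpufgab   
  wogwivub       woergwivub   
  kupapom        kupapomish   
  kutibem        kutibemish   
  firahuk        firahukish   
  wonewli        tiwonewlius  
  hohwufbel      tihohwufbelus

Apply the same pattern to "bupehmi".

tibupehmius

duhepfu and wogwivub both have last vowel 'u' yet inflect differently (duunhepfu, woergwivub), so the last vowel is not what conditions the rule; the final letter is.
"bupehmi" ends in -i. The one such stem in the data (wonewli → tiwonewlius) adds ti- … -us around the stem, so the same rule applies.
The other patterns: stems ending in -u insert -un- after the first vowel; stems ending in -b insert -er- after the first vowel; stems ending in -k or -m add -ish.
So bupehmi → tibupehmius.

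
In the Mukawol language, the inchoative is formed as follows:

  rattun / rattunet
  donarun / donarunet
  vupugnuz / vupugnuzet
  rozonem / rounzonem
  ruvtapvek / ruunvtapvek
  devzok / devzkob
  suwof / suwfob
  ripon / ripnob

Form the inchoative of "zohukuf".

zohukufet

"zohukuf" has last vowel 'u'. The stems whose last vowel is 'u' (rattun → rattunet, donarun → donarunet, vupugnuz → vupugnuzet) add -et.
The other patterns: stems whose last vowel is 'e' insert -un- after the first vowel; stems whose last vowel is 'o' delete the last vowel and add -ob.
So zohukuf → zohukufet.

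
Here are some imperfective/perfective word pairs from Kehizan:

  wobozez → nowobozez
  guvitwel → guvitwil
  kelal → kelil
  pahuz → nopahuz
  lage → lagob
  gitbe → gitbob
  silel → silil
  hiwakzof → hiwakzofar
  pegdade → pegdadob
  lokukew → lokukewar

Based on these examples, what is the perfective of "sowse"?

sowsob

wobozez and silel both have last vowel 'e' yet inflect differently (nowobozez, silil), so the last vowel is not what conditions the rule; the final letter is.
"sowse" ends in -e. The stems ending in -e (lage → lagob, gitbe → gitbob, pegdade → pegdadob) drop the final letter and add -ob.
So sowse → sowsob.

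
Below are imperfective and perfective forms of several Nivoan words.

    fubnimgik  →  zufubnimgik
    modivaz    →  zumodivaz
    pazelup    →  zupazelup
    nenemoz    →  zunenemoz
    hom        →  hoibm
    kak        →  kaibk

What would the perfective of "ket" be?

keibt

kak and fubnimgik both end in -k yet inflect differently (kaibk, zufubnimgik), so the final letter is not what conditions the rule; the number of vowels is.
"ket" has 1 vowel. The stems with 1 vowel (hom → hoibm, kak → kaibk) insert -ib- after the first vowel.
So ket → keibt.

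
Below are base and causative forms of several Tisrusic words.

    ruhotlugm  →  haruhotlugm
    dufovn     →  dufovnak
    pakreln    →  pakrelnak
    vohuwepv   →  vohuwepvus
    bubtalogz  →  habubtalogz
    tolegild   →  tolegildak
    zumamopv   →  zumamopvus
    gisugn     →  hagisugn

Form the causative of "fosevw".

gisugn and pakreln both end in -n yet inflect differently (hagisugn, pakrelnak), so the final letter is not what conditions the rule; the second-to-last letter is.
"fosevw" has second-to-last letter 'v'. The one such stem in the data (dufovn → dufovnak) adds -ak, so the same rule applies.
So fosevw → fosevwak.

fosevwak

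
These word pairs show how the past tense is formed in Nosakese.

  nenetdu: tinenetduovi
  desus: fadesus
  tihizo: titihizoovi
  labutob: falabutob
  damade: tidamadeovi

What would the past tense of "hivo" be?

tihivoovi

nenetdu and desus both have last vowel 'u' yet inflect differently (tinenetduovi, fadesus), so the last vowel is not what conditions the rule; whether the stem ends in a vowel or a consonant is.
"hivo" ends in a vowel. The stems ending in a vowel (nenetdu → tinenetduovi, damade → tidamadeovi, tihizo → titihizoovi) add ti- … -ovi around the stem.
The other pattern: stems ending in a consonant add the prefix fa-.
So hivo → tihivoovi.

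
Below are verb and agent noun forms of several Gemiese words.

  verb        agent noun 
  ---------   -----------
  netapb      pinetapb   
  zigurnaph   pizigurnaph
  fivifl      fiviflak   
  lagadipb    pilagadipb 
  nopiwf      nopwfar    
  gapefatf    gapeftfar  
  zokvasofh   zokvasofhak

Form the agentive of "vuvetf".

zigurnaph and zokvasofh both end in -h yet inflect differently (pizigurnaph, zokvasofhak), so the final letter is not what conditions the rule; the second-to-last letter is.
"vuvetf" has second-to-last letter 't'. The one such stem in the data (gapefatf → gapeftfar) deletes the last vowel and adds -ar (as does nopiwf), so the same rule applies.
The other patterns: stems whose second-to-last letter is 'p' add the prefix pi-; stems whose second-to-last letter is 'f' add -ak.
So vuvetf → vuvtfar.

vuvtfar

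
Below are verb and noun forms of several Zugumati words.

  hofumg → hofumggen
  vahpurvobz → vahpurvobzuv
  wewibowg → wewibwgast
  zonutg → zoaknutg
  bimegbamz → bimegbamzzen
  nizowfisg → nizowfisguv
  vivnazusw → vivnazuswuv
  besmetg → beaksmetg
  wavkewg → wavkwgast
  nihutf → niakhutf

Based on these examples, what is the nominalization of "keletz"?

keakletz

"keletz" has second-to-last letter 't'. The stems whose second-to-last letter is 't' (besmetg → beaksmetg, zonutg → zoaknutg, nihutf → niakhutf) insert -ak- after the first vowel.
The other patterns: stems whose second-to-last letter is 'm' double the final consonant and add -en; stems whose second-to-last letter is 'w' delete the last vowel and add -ast; stems whose second-to-last letter is 'b' or 's' add -uv.
So keletz → keakletz.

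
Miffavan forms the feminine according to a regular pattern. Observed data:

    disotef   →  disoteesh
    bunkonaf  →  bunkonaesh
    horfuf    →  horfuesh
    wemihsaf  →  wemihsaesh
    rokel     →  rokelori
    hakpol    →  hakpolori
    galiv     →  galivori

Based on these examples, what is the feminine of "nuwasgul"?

nuwasgulori

"nuwasgul" ends in -l. The stems ending in -l (rokel → rokelori, hakpol → hakpolori) add -ori.
The other pattern: stems ending in -f drop the final letter and add -esh.
So nuwasgul → nuwasgulori.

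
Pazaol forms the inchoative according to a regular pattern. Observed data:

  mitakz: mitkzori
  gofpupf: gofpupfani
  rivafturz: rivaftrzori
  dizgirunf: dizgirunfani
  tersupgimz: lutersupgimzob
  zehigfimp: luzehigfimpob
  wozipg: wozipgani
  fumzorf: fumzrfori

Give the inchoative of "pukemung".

pukemungani

"pukemung" has second-to-last letter 'n'. The one such stem in the data (dizgirunf → dizgirunfani) adds -ani, so the same rule applies.
So pukemung → pukemungani.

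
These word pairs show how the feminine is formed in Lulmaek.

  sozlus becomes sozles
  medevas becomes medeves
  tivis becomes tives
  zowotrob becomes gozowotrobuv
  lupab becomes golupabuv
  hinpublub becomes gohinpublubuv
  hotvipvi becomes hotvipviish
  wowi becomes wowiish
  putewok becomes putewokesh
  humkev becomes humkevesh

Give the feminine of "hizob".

gohizobuv

medevas and lupab both have last vowel 'a' yet inflect differently (medeves, golupabuv), so the last vowel is not what conditions the rule; the final letter is.
"hizob" ends in -b. The stems ending in -b (zowotrob → gozowotrobuv, lupab → golupabuv, hinpublub → gohinpublubuv) add go- … -uv around the stem.
The other patterns: stems ending in -s change the last vowel to 'e'; stems ending in -i add -ish; stems ending in -k or -v add -esh.
So hizob → gohizobuv.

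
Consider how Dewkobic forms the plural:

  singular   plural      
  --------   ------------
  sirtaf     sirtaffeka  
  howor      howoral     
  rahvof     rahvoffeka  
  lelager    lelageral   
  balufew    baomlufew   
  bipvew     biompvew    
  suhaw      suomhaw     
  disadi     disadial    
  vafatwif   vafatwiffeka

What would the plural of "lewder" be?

lewderal

vafatwif and disadi both have last vowel 'i' yet inflect differently (vafatwiffeka, disadial), so the last vowel is not what conditions the rule; the final letter is.
"lewder" ends in -r. The stems ending in -r (lelager → lelageral, howor → howoral) add -al.
So lewder → lewderal.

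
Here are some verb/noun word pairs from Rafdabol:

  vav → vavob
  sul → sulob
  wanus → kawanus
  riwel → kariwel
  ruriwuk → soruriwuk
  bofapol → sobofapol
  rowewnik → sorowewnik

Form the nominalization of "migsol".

kamigsol

sul and riwel both end in -l yet inflect differently (sulob, kariwel), so the final letter is not what conditions the rule; the number of vowels is.
"migsol" has 2 vowels. The stems with 2 vowels (wanus → kawanus, riwel → kariwel) add the prefix ka-.
The other patterns: stems with 1 vowel add -ob; stems with 3 vowels add the prefix so-.
So migsol → kamigsol.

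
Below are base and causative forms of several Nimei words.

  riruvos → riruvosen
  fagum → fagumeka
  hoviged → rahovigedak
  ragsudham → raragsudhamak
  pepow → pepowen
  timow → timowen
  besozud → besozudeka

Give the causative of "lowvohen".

"lowvohen" has last vowel 'e'. The one such stem in the data (hoviged → rahovigedak) adds ra- … -ak around the stem, so the same rule applies.
So lowvohen → ralowvohenak.

ralowvohenak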